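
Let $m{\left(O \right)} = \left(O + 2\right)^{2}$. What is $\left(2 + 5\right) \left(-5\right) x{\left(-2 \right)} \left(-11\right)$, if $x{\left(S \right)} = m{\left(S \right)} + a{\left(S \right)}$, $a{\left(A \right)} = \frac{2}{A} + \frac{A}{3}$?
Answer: $- \frac{1925}{3} \approx -641.67$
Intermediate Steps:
$m{\left(O \right)} = \left(2 + O\right)^{2}$
$a{\left(A \right)} = \frac{2}{A} + \frac{A}{3}$ ($a{\left(A \right)} = \frac{2}{A} + A \frac{1}{3} = \frac{2}{A} + \frac{A}{3}$)
$x{\left(S \right)} = \left(2 + S\right)^{2} + \frac{2}{S} + \frac{S}{3}$ ($x{\left(S \right)} = \left(2 + S\right)^{2} + \left(\frac{2}{S} + \frac{S}{3}\right) = \left(2 + S\right)^{2} + \frac{2}{S} + \frac{S}{3}$)
$\left(2 + 5\right) \left(-5\right) x{\left(-2 \right)} \left(-11\right) = \left(2 + 5\right) \left(-5\right) \left(\left(2 - 2\right)^{2} + \frac{2}{-2} + \frac{1}{3} \left(-2\right)\right) \left(-11\right) = 7 \left(-5\right) \left(0^{2} + 2 \left(- \frac{1}{2}\right) - \frac{2}{3}\right) \left(-11\right) = - 35 \left(0 - 1 - \frac{2}{3}\right) \left(-11\right) = \left(-35\right) \left(- \frac{5}{3}\right) \left(-11\right) = \frac{175}{3} \left(-11\right) = - \frac{1925}{3}$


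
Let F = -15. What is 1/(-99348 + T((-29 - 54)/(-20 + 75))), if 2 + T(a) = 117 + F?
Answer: -1/99248 ≈ -1.0076e-5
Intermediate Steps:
T(a) = 100 (T(a) = -2 + (117 - 15) = -2 + 102 = 100)
1/(-99348 + T((-29 - 54)/(-20 + 75))) = 1/(-99348 + 100) = 1/(-99248) = -1/99248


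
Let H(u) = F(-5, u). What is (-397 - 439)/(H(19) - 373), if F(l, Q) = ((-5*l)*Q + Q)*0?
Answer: 836/373 ≈ 2.2413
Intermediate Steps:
F(l, Q) = 0 (F(l, Q) = (-5*Q*l + Q)*0 = (Q - 5*Q*l)*0 = 0)
H(u) = 0
(-397 - 439)/(H(19) - 373) = (-397 - 439)/(0 - 373) = -836/(-373) = -836*(-1/373) = 836/373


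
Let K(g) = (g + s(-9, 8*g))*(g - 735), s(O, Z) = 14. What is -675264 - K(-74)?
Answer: -723804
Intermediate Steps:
K(g) = (-735 + g)*(14 + g) (K(g) = (g + 14)*(g - 735) = (14 + g)*(-735 + g) = (-735 + g)*(14 + g))
-675264 - K(-74) = -675264 - (-10290 + (-74)² - 721*(-74)) = -675264 - (-10290 + 5476 + 53354) = -675264 - 1*48540 = -675264 - 48540 = -723804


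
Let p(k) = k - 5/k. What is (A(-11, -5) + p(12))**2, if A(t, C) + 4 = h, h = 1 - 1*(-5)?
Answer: 26569/144 ≈ 184.51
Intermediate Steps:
h = 6 (h = 1 + 5 = 6)
A(t, C) = 2 (A(t, C) = -4 + 6 = 2)
(A(-11, -5) + p(12))**2 = (2 + (12 - 5/12))**2 = (2 + 139/12)**2 = (163/12)**2 = 26569/144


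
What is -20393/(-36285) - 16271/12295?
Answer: -13586452/17844963 ≈ -0.76136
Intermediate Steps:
-20393/(-36285) - 16271/12295 = -20393*(-1/36285) - 16271*1/12295 = 20393/36285 - 16271/12295 = -13586452/17844963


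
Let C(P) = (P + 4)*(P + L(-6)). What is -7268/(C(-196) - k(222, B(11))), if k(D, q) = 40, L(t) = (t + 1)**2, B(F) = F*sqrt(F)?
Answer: -1817/8198 ≈ -0.22164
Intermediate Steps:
B(F) = F**(3/2)
L(t) = (1 + t)**2
C(P) = (4 + P)*(25 + P) (C(P) = (P + 4)*(P + (1 - 6)**2) = (4 + P)*(P + (-5)**2) = (4 + P)*(P + 25) = (4 + P)*(25 + P))
-7268/(C(-196) - k(222, B(11))) = -7268/((100 + (-196)**2 + 29*(-196)) - 1*40) = -7268/((100 + 38416 - 5684) - 40) = -7268/(32832 - 40) = -7268/32792 = -7268*1/32792 = -1817/8198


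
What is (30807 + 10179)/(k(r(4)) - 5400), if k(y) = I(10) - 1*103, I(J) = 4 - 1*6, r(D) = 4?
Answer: -13662/1835 ≈ -7.4452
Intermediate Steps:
I(J) = -2 (I(J) = 4 - 6 = -2)
k(y) = -105 (k(y) = -2 - 1*103 = -2 - 103 = -105)
(30807 + 10179)/(k(r(4)) - 5400) = (30807 + 10179)/(-105 - 5400) = 40986/(-5505) = 40986*(-1/5505) = -13662/1835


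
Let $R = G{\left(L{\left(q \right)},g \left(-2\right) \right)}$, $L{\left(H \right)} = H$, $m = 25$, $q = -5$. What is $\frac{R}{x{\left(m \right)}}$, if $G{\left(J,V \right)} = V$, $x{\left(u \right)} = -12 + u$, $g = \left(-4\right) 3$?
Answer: $\frac{24}{13} \approx 1.8462$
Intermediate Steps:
$g = -12$
$R = 24$ ($R = \left(-12\right) \left(-2\right) = 24$)
$\frac{R}{x{\left(m \right)}} = \frac{24}{-12 + 25} = \frac{24}{13}$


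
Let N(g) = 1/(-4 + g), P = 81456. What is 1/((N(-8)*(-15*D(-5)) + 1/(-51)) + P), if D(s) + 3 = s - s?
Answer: 204/16616255 ≈ 1.2277e-5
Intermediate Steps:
D(s) = -3 (D(s) = -3 + (s - s) = -3 + 0 = -3)
1/((N(-8)*(-15*D(-5)) + 1/(-51)) + P) = 1/(((-15*(-3))/(-4 - 8) + 1/(-51)) + 81456) = 1/((45/(-12) - 1/51) + 81456) = 1/((-1/12*45 - 1/51) + 81456) = 1/((-15/4 - 1/51) + 81456) = 1/(-769/204 + 81456) = 1/(16616255/204) = 204/16616255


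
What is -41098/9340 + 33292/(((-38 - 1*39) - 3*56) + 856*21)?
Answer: -29840097/11829110 ≈ -2.5226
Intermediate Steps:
-41098/9340 + 33292/(((-38 - 1*39) - 3*56) + 856*21) = -41098*1/9340 + 33292/(((-38 - 39) - 168) + 17976) = -20549/4670 + 33292/((-77 - 168) + 17976) = -20549/4670 + 33292/(-245 + 17976) = -20549/4670 + 33292/17731 = -20549/4670 + 33292*(1/17731) = -20549/4670 + 4756/2533 = -29840097/11829110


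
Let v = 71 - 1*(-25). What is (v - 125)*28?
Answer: -812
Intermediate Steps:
v = 96 (v = 71 + 25 = 96)
(v - 125)*28 = (96 - 125)*28 = -29*28 = -812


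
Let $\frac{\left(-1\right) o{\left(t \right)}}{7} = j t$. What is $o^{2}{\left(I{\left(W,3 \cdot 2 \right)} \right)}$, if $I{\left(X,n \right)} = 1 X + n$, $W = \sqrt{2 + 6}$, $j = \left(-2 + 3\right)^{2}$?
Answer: $2156 + 1176 \sqrt{2} \approx 3819.1$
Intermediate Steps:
$j = 1$ ($j = 1^{2} = 1$)
$W = 2 \sqrt{2}$ ($W = \sqrt{8} = 2 \sqrt{2} \approx 2.8284$)
$I{\left(X,n \right)} = X + n$
$o{\left(t \right)} = - 7 t$ ($o{\left(t \right)} = - 7 \cdot 1 t = - 7 t$)
$o^{2}{\left(I{\left(W,3 \cdot 2 \right)} \right)} = \left(- 7 \left(2 \sqrt{2} + 3 \cdot 2\right)\right)^{2} = \left(- 7 \left(2 \sqrt{2} + 6\right)\right)^{2} = \left(- 7 \left(6 + 2 \sqrt{2}\right)\right)^{2} = \left(-42 - 14 \sqrt{2}\right)^{2}$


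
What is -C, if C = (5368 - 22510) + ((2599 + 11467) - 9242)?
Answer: 12318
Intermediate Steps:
C = -12318 (C = -17142 + (14066 - 9242) = -17142 + 4824 = -12318)
-C = -1*(-12318) = 12318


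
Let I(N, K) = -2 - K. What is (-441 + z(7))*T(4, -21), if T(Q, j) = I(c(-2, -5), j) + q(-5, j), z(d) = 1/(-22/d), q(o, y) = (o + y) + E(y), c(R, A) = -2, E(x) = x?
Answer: 135926/11 ≈ 12357.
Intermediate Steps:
q(o, y) = o + 2*y (q(o, y) = (o + y) + y = o + 2*y)
z(d) = -d/22
T(Q, j) = -7 + j (T(Q, j) = (-2 - j) + (-5 + 2*j) = -7 + j)
(-441 + z(7))*T(4, -21) = (-441 - 1/22*7)*(-7 - 21) = (-441 - 7/22)*(-28) = -9709/22*(-28) = 135926/11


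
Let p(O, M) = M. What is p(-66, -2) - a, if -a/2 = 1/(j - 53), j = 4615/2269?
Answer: -117911/57821 ≈ -2.0392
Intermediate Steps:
j = 4615/2269 (j = 4615*(1/2269) = 4615/2269 ≈ 2.0339)
a = 2269/57821 (a = -2/(4615/2269 - 53) = -2/(-115642/2269) = -2*(-2269/115642) = 2269/57821 ≈ 0.039242)
p(-66, -2) - a = -2 - 1*2269/57821 = -2 - 2269/57821 = -117911/57821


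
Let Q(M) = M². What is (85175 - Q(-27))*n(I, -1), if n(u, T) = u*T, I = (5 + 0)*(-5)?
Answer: 2111150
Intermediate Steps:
I = -25 (I = 5*(-5) = -25)
n(u, T) = T*u
(85175 - Q(-27))*n(I, -1) = (85175 - 1*(-27)²)*(-1*(-25)) = (85175 - 1*729)*25 = (85175 - 729)*25 = 84446*25 = 2111150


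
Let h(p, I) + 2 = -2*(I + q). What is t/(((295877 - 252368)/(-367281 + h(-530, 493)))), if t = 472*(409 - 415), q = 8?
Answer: 347661040/14503 ≈ 23972.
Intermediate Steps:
h(p, I) = -18 - 2*I (h(p, I) = -2 - 2*(I + 8) = -2 - 2*(8 + I) = -2 + (-16 - 2*I) = -18 - 2*I)
t = -2832 (t = 472*(-6) = -2832)
t/(((295877 - 252368)/(-367281 + h(-530, 493)))) = -2832*(-367281 + (-18 - 2*493))/(295877 - 252368) = -2832/(43509/(-367281 + (-18 - 986))) = -2832/(43509/(-367281 - 1004)) = -2832/(43509/(-368285)) = -2832/(43509*(-1/368285)) = -2832/(-43509/368285) = -2832*(-368285/43509) = 347661040/14503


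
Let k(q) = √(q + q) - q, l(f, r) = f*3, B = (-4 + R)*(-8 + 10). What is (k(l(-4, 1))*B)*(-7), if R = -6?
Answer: 1680 + 280*I*√6 ≈ 1680.0 + 685.86*I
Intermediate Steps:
B = -20 (B = (-4 - 6)*(-8 + 10) = -10*2 = -20)
l(f, r) = 3*f
k(q) = -q + √2*√q (k(q) = √(2*q) - q = √2*√q - q = -q + √2*√q)
(k(l(-4, 1))*B)*(-7) = ((-3*(-4) + √2*√(3*(-4)))*(-20))*(-7) = ((-1*(-12) + √2*√(-12))*(-20))*(-7) = ((12 + √2*(2*I*√3))*(-20))*(-7) = ((12 + 2*I*√6)*(-20))*(-7) = (-240 - 40*I*√6)*(-7) = 1680 + 280*I*√6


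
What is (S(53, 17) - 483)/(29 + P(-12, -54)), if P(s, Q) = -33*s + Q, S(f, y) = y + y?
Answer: -449/371 ≈ -1.2102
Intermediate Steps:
S(f, y) = 2*y
P(s, Q) = Q - 33*s
(S(53, 17) - 483)/(29 + P(-12, -54)) = (2*17 - 483)/(29 + (-54 - 33*(-12))) = (34 - 483)/(29 + (-54 + 396)) = -449/(29 + 342) = -449/371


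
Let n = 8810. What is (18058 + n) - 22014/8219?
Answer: 220806078/8219 ≈ 26865.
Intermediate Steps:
(18058 + n) - 22014/8219 = (18058 + 8810) - 22014/8219 = 26868 - 22014*1/8219 = 26868 - 22014/8219 = 220806078/8219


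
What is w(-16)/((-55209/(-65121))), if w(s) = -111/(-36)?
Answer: 114737/31548 ≈ 3.6369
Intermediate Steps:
w(s) = 37/12 (w(s) = -111*(-1/36) = 37/12)
w(-16)/((-55209/(-65121))) = 37/(12*((-55209/(-65121)))) = 37/(12*((-55209*(-1/65121)))) = 37/(12*(2629/3101)) = (37/12)*(3101/2629) = 114737/31548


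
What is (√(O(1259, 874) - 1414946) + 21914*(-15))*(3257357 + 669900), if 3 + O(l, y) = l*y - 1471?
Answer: -1290928648470 + 3927257*I*√316054 ≈ -1.2909e+12 + 2.2079e+9*I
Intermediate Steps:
O(l, y) = -1474 + l*y (O(l, y) = -3 + (l*y - 1471) = -3 + (-1471 + l*y) = -1474 + l*y)
(√(O(1259, 874) - 1414946) + 21914*(-15))*(3257357 + 669900) = (√((-1474 + 1259*874) - 1414946) + 21914*(-15))*(3257357 + 669900) = (√((-1474 + 1100366) - 1414946) - 328710)*3927257 = (√(1098892 - 1414946) - 328710)*3927257 = (√(-316054) - 328710)*3927257 = (I*√316054 - 328710)*3927257 = (-328710 + I*√316054)*3927257 = -1290928648470 + 3927257*I*√316054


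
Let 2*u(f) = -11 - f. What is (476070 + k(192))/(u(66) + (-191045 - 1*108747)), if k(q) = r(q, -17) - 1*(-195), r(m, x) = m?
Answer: -317638/199887 ≈ -1.5891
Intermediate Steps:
u(f) = -11/2 - f/2 (u(f) = (-11 - f)/2 = -11/2 - f/2)
k(q) = 195 + q (k(q) = q - 1*(-195) = q + 195 = 195 + q)
(476070 + k(192))/(u(66) + (-191045 - 1*108747)) = (476070 + (195 + 192))/((-11/2 - ½*66) + (-191045 - 1*108747)) = (476070 + 387)/((-11/2 - 33) + (-191045 - 108747)) = 476457/(-77/2 - 299792) = 476457/(-599661/2) = 476457*(-2/599661) = -317638/199887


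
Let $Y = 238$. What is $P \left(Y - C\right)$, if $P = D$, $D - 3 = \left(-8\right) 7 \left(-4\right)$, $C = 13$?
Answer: $51075$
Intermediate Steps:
$D = 227$ ($D = 3 + \left(-8\right) 7 \left(-4\right) = 3 - -224 = 3 + 224 = 227$)
$P = 227$
$P \left(Y - C\right) = 227 \left(238 - 13\right) = 227 \cdot 225 = 51075$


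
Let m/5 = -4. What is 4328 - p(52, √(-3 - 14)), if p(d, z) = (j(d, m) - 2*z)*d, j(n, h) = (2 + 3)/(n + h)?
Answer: 34559/8 + 104*I*√17 ≈ 4319.9 + 428.8*I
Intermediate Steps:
m = -20 (m = 5*(-4) = -20)
j(n, h) = 5/(h + n)
p(d, z) = d*(-2*z + 5/(-20 + d)) (p(d, z) = (5/(-20 + d) - 2*z)*d = (-2*z + 5/(-20 + d))*d = d*(-2*z + 5/(-20 + d)))
4328 - p(52, √(-3 - 14)) = 4328 - (-1)*52*(-5 + 2*√(-3 - 14)*(-20 + 52))/(-20 + 52) = 4328 - (-1)*52*(-5 + 2*√(-17)*32)/32 = 4328 - (-1)*52*(-5 + 2*(I*√17)*32)/32 = 4328 - (-1)*52*(-5 + 64*I*√17)/32 = 4328 - (65/8 - 104*I*√17) = 4328 + (-65/8 + 104*I*√17) = 34559/8 + 104*I*√17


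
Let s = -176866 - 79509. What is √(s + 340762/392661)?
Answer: I*√4392049543297077/130887 ≈ 506.33*I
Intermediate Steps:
s = -256375
√(s + 340762/392661) = √(-256375 + 340762/392661) = √(-100668123113/392661) = I*√4392049543297077/130887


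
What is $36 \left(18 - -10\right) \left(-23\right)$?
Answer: $-23184$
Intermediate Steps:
$36 \left(18 - -10\right) \left(-23\right) = 36 \left(18 + 10\right) \left(-23\right) = 36 \cdot 28 \left(-23\right) = 1008 \left(-23\right) = -23184$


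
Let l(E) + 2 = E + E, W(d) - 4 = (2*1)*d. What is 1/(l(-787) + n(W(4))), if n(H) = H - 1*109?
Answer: -1/1673 ≈ -0.00059773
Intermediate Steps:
W(d) = 4 + 2*d (W(d) = 4 + (2*1)*d = 4 + 2*d)
n(H) = -109 + H (n(H) = H - 109 = -109 + H)
l(E) = -2 + 2*E (l(E) = -2 + (E + E) = -2 + 2*E)
1/(l(-787) + n(W(4))) = 1/((-2 + 2*(-787)) + (-109 + (4 + 2*4))) = 1/((-2 - 1574) + (-109 + (4 + 8))) = 1/(-1576 + (-109 + 12)) = 1/(-1576 - 97) = 1/(-1673) = -1/1673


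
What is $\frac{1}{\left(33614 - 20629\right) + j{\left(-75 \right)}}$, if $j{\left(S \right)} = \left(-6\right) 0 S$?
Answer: $\frac{1}{12985} \approx 7.7012 \cdot 10^{-5}$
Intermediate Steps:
$j{\left(S \right)} = 0$ ($j{\left(S \right)} = 0 S = 0$)
$\frac{1}{\left(33614 - 20629\right) + j{\left(-75 \right)}} = \frac{1}{\left(33614 - 20629\right) + 0} = \frac{1}{12985 + 0} = \frac{1}{12985}$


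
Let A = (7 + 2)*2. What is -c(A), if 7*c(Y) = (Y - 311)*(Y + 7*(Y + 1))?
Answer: 44243/7 ≈ 6320.4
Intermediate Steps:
A = 18 (A = 9*2 = 18)
c(Y) = (-311 + Y)*(7 + 8*Y)/7 (c(Y) = ((Y - 311)*(Y + 7*(Y + 1)))/7 = ((-311 + Y)*(Y + 7*(1 + Y)))/7 = ((-311 + Y)*(Y + (7 + 7*Y)))/7 = ((-311 + Y)*(7 + 8*Y))/7 = (-311 + Y)*(7 + 8*Y)/7)
-c(A) = -(-311 - 2481/7*18 + (8/7)*18²) = -(-311 - 44658/7 + (8/7)*324) = -(-311 - 44658/7 + 2592/7) = -1*(-44243/7) = 44243/7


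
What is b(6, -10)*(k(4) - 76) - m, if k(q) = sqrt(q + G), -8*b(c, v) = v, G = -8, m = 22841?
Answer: -22936 + 5*I/2 ≈ -22936.0 + 2.5*I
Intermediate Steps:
b(c, v) = -v/8
k(q) = sqrt(-8 + q) (k(q) = sqrt(q - 8) = sqrt(-8 + q))
b(6, -10)*(k(4) - 76) - m = (-1/8*(-10))*(sqrt(-8 + 4) - 76) - 1*22841 = 5*(sqrt(-4) - 76)/4 - 22841 = 5*(2*I - 76)/4 - 22841 = 5*(-76 + 2*I)/4 - 22841 = (-95 + 5*I/2) - 22841 = -22936 + 5*I/2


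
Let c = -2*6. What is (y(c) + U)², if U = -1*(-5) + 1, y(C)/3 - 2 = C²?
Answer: 197136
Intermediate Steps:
c = -12
y(C) = 6 + 3*C²
U = 6 (U = 5 + 1 = 6)
(y(c) + U)² = ((6 + 3*(-12)²) + 6)² = ((6 + 3*144) + 6)² = ((6 + 432) + 6)² = (438 + 6)² = 444² = 197136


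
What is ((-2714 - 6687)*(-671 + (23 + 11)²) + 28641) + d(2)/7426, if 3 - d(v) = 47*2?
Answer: -33646047635/7426 ≈ -4.5308e+6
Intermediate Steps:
d(v) = -91 (d(v) = 3 - 47*2 = 3 - 1*94 = 3 - 94 = -91)
((-2714 - 6687)*(-671 + (23 + 11)²) + 28641) + d(2)/7426 = ((-2714 - 6687)*(-671 + (23 + 11)²) + 28641) - 91/7426 = (-9401*(-671 + 34²) + 28641) - 91*1/7426 = (-9401*(-671 + 1156) + 28641) - 91/7426 = (-9401*485 + 28641) - 91/7426 = (-4559485 + 28641) - 91/7426 = -4530844 - 91/7426 = -33646047635/7426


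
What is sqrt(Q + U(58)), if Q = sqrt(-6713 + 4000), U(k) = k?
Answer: sqrt(58 + I*sqrt(2713)) ≈ 8.2448 + 3.1587*I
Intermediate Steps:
Q = I*sqrt(2713) (Q = sqrt(-2713) = I*sqrt(2713) ≈ 52.086*I)
sqrt(Q + U(58)) = sqrt(I*sqrt(2713) + 58) = sqrt(58 + I*sqrt(2713))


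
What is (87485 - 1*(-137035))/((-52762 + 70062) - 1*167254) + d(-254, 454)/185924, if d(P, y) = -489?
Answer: -20908491993/13940023748 ≈ -1.4999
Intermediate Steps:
(87485 - 1*(-137035))/((-52762 + 70062) - 1*167254) + d(-254, 454)/185924 = (87485 - 1*(-137035))/((-52762 + 70062) - 1*167254) - 489/185924 = (87485 + 137035)/(17300 - 167254) - 489*1/185924 = 224520/(-149954) - 489/185924 = 224520*(-1/149954) - 489/185924 = -112260/74977 - 489/185924 = -20908491993/13940023748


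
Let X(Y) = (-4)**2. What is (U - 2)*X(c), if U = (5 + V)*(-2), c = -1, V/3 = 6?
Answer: -768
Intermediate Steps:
V = 18 (V = 3*6 = 18)
X(Y) = 16
U = -46 (U = (5 + 18)*(-2) = 23*(-2) = -46)
(U - 2)*X(c) = (-46 - 2)*16 = -48*16 = -768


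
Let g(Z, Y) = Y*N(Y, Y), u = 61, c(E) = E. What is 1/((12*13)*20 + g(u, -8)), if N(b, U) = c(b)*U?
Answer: 1/2608 ≈ 0.00038344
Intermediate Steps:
N(b, U) = U*b (N(b, U) = b*U = U*b)
g(Z, Y) = Y**3 (g(Z, Y) = Y*(Y*Y) = Y*Y**2 = Y**3)
1/((12*13)*20 + g(u, -8)) = 1/((12*13)*20 + (-8)**3) = 1/(156*20 - 512) = 1/(3120 - 512) = 1/2608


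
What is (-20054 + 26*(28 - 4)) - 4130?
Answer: -23560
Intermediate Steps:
(-20054 + 26*(28 - 4)) - 4130 = (-20054 + 26*24) - 4130 = (-20054 + 624) - 4130 = -19430 - 4130 = -23560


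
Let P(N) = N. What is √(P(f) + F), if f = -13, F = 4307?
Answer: √4294 ≈ 65.529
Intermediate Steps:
√(P(f) + F) = √(-13 + 4307) = √4294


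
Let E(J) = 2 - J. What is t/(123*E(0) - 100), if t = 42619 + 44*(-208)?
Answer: 33467/146 ≈ 229.23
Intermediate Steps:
t = 33467 (t = 42619 - 9152 = 33467)
t/(123*E(0) - 100) = 33467/(123*(2 - 1*0) - 100) = 33467/(123*(2 + 0) - 100) = 33467/(123*2 - 100) = 33467/(246 - 100) = 33467/146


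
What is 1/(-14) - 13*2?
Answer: -365/14 ≈ -26.071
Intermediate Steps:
1/(-14) - 13*2 = -1/14 - 26 = -365/14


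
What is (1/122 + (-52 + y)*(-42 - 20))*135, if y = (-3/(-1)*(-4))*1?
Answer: 65353095/122 ≈ 5.3568e+5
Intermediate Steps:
y = -12 (y = (-3*(-1)*(-4))*1 = (3*(-4))*1 = -12*1 = -12)
(1/122 + (-52 + y)*(-42 - 20))*135 = (1/122 + (-52 - 12)*(-42 - 20))*135 = (1/122 - 64*(-62))*135 = (1/122 + 3968)*135 = (484097/122)*135 = 65353095/122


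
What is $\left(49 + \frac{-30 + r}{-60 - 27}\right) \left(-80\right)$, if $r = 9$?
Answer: $- \frac{114240}{29} \approx -3939.3$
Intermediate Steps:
$\left(49 + \frac{-30 + r}{-60 - 27}\right) \left(-80\right) = \left(49 + \frac{-30 + 9}{-60 - 27}\right) \left(-80\right) = \left(49 - \frac{21}{-87}\right) \left(-80\right) = \left(49 - - \frac{7}{29}\right) \left(-80\right) = \left(49 + \frac{7}{29}\right) \left(-80\right) = \frac{1428}{29} \left(-80\right) = - \frac{114240}{29}$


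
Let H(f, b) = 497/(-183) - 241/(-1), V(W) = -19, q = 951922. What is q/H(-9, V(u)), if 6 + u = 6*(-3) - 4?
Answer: 87100863/21803 ≈ 3994.9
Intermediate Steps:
u = -28 (u = -6 + (6*(-3) - 4) = -6 + (-18 - 4) = -6 - 22 = -28)
H(f, b) = 43606/183 (H(f, b) = 497*(-1/183) - 241*(-1) = -497/183 + 241 = 43606/183)
q/H(-9, V(u)) = 951922/(43606/183) = 951922*(183/43606) = 87100863/21803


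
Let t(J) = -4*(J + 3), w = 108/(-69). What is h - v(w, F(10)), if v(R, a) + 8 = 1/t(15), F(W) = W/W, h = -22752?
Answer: -1637567/72 ≈ -22744.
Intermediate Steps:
F(W) = 1
w = -36/23 (w = 108*(-1/69) = -36/23 ≈ -1.5652)
t(J) = -12 - 4*J (t(J) = -4*(3 + J) = -12 - 4*J)
v(R, a) = -577/72 (v(R, a) = -8 + 1/(-12 - 4*15) = -8 + 1/(-12 - 60) = -8 + 1/(-72) = -8 - 1/72 = -577/72)
h - v(w, F(10)) = -22752 - 1*(-577/72) = -22752 + 577/72 = -1637567/72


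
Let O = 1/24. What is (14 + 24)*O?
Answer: 19/12 ≈ 1.5833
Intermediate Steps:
O = 1/24 ≈ 0.041667
(14 + 24)*O = (14 + 24)*(1/24) = 38*(1/24) = 19/12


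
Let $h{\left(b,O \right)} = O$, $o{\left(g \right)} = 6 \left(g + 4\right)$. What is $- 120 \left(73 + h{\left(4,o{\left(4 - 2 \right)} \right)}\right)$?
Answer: $-13080$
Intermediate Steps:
$o{\left(g \right)} = 24 + 6 g$ ($o{\left(g \right)} = 6 \left(4 + g\right) = 24 + 6 g$)
$- 120 \left(73 + h{\left(4,o{\left(4 - 2 \right)} \right)}\right) = - 120 \left(73 + \left(24 + 6 \left(4 - 2\right)\right)\right) = - 120 \left(73 + \left(24 + 6 \cdot 2\right)\right) = - 120 \left(73 + \left(24 + 12\right)\right) = - 120 \left(73 + 36\right) = \left(-120\right) 109 = -13080$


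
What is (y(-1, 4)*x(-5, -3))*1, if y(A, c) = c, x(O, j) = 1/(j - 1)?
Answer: -1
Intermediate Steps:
x(O, j) = 1/(-1 + j)
(y(-1, 4)*x(-5, -3))*1 = (4/(-1 - 3))*1 = (4/(-4))*1 = (4*(-¼))*1 = -1*1 = -1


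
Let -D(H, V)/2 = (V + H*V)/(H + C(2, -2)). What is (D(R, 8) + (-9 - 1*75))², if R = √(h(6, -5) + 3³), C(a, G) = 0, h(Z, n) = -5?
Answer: 110128/11 + 1600*√22/11 ≈ 10694.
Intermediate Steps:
R = √22 (R = √(-5 + 3³) = √(-5 + 27) = √22 ≈ 4.6904)
D(H, V) = -2*(V + H*V)/H (D(H, V) = -2*(V + H*V)/(H + 0) = -2*(V + H*V)/H)
(D(R, 8) + (-9 - 1*75))² = (-2*8*(1 + √22)/√22 + (-9 - 1*75))² = (-2*8*√22/22*(1 + √22) + (-9 - 75))² = (-8*√22*(1 + √22)/11 - 84)² = (-84 - 8*√22*(1 + √22)/11)²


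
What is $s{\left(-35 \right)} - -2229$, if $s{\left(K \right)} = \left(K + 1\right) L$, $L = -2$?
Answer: $2297$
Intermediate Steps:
$s{\left(K \right)} = -2 - 2 K$ ($s{\left(K \right)} = \left(K + 1\right) \left(-2\right) = \left(1 + K\right) \left(-2\right) = -2 - 2 K$)
$s{\left(-35 \right)} - -2229 = \left(-2 - -70\right) - -2229 = \left(-2 + 70\right) + 2229 = 68 + 2229 = 2297$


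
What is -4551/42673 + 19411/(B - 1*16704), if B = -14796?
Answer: -138811729/192028500 ≈ -0.72287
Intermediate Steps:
-4551/42673 + 19411/(B - 1*16704) = -4551/42673 + 19411/(-14796 - 1*16704) = -4551*1/42673 + 19411/(-14796 - 16704) = -4551/42673 + 19411/(-31500) = -4551/42673 + 19411*(-1/31500) = -4551/42673 - 2773/4500 = -138811729/192028500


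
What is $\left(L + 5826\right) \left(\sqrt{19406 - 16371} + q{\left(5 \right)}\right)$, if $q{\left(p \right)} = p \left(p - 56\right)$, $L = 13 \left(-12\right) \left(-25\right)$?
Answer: $-2480130 + 9726 \sqrt{3035} \approx -1.9443 \cdot 10^{6}$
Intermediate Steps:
$L = 3900$ ($L = \left(-156\right) \left(-25\right) = 3900$)
$q{\left(p \right)} = p \left(-56 + p\right)$
$\left(L + 5826\right) \left(\sqrt{19406 - 16371} + q{\left(5 \right)}\right) = \left(3900 + 5826\right) \left(\sqrt{19406 - 16371} + 5 \left(-56 + 5\right)\right) = 9726 \left(\sqrt{3035} + 5 \left(-51\right)\right) = 9726 \left(\sqrt{3035} - 255\right) = 9726 \left(-255 + \sqrt{3035}\right) = -2480130 + 9726 \sqrt{3035}$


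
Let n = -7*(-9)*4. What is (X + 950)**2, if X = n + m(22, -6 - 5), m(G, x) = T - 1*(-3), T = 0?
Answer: 1452025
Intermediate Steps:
m(G, x) = 3 (m(G, x) = 0 - 1*(-3) = 0 + 3 = 3)
n = 252 (n = 63*4 = 252)
X = 255 (X = 252 + 3 = 255)
(X + 950)**2 = (255 + 950)**2 = 1205**2 = 1452025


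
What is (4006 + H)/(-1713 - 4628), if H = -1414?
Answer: -2592/6341 ≈ -0.40877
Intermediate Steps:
(4006 + H)/(-1713 - 4628) = (4006 - 1414)/(-1713 - 4628) = 2592/(-6341) = 2592*(-1/6341) = -2592/6341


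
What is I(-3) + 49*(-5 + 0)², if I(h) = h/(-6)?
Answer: 2451/2 ≈ 1225.5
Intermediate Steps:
I(h) = -h/6 (I(h) = h*(-⅙) = -h/6)
I(-3) + 49*(-5 + 0)² = -⅙*(-3) + 49*(-5 + 0)² = ½ + 49*(-5)² = ½ + 49*25 = ½ + 1225 = 2451/2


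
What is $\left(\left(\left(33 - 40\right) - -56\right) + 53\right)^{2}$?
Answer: $10404$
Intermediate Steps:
$\left(\left(\left(33 - 40\right) - -56\right) + 53\right)^{2} = \left(\left(\left(33 - 40\right) + 56\right) + 53\right)^{2} = \left(\left(-7 + 56\right) + 53\right)^{2} = \left(49 + 53\right)^{2} = 102^{2} = 10404$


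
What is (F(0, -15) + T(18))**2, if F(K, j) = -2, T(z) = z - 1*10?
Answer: 36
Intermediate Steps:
T(z) = -10 + z (T(z) = z - 10 = -10 + z)
(F(0, -15) + T(18))**2 = (-2 + (-10 + 18))**2 = (-2 + 8)**2 = 6**2 = 36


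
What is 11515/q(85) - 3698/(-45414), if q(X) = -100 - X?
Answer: -52225808/840159 ≈ -62.162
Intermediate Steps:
11515/q(85) - 3698/(-45414) = 11515/(-100 - 1*85) - 3698/(-45414) = 11515/(-100 - 85) - 3698*(-1/45414) = 11515/(-185) + 1849/22707 = 11515*(-1/185) + 1849/22707 = -2303/37 + 1849/22707 = -52225808/840159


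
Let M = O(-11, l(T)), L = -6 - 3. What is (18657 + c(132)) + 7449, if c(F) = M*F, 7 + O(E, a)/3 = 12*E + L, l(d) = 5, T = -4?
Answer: -32502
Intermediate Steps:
L = -9
O(E, a) = -48 + 36*E (O(E, a) = -21 + 3*(12*E - 9) = -21 + 3*(-9 + 12*E) = -21 + (-27 + 36*E) = -48 + 36*E)
M = -444 (M = -48 + 36*(-11) = -48 - 396 = -444)
c(F) = -444*F
(18657 + c(132)) + 7449 = (18657 - 444*132) + 7449 = (18657 - 58608) + 7449 = -39951 + 7449 = -32502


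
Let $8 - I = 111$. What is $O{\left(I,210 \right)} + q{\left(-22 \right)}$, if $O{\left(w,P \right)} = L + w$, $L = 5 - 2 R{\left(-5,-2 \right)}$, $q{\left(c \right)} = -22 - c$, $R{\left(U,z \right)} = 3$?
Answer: $-104$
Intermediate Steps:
$I = -103$ ($I = 8 - 111 = -103$)
$L = -1$ ($L = 5 - 6 = -1$)
$O{\left(w,P \right)} = -1 + w$
$O{\left(I,210 \right)} + q{\left(-22 \right)} = \left(-1 - 103\right) - 0 = -104 + \left(-22 + 22\right) = -104 + 0 = -104$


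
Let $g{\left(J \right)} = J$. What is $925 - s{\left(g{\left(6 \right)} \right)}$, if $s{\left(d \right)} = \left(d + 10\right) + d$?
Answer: $903$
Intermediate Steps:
$s{\left(d \right)} = 10 + 2 d$ ($s{\left(d \right)} = \left(10 + d\right) + d = 10 + 2 d$)
$925 - s{\left(g{\left(6 \right)} \right)} = 925 - \left(10 + 2 \cdot 6\right) = 925 - \left(10 + 12\right) = 925 - 22 = 903$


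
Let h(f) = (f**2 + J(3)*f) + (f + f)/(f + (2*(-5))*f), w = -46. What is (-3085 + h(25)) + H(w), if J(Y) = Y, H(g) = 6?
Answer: -21413/9 ≈ -2379.2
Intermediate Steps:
h(f) = -2/9 + f**2 + 3*f (h(f) = (f**2 + 3*f) + (f + f)/(f + (2*(-5))*f) = (f**2 + 3*f) + (2*f)/(f - 10*f) = (f**2 + 3*f) + (2*f)/((-9*f)) = (f**2 + 3*f) + (2*f)*(-1/(9*f)) = (f**2 + 3*f) - 2/9 = -2/9 + f**2 + 3*f)
(-3085 + h(25)) + H(w) = (-3085 + (-2/9 + 25**2 + 3*25)) + 6 = (-3085 + (-2/9 + 625 + 75)) + 6 = (-3085 + 6298/9) + 6 = -21467/9 + 6 = -21413/9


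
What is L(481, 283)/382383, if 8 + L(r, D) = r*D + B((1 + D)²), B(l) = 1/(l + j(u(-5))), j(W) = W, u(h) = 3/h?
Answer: 6099116540/17134029899 ≈ 0.35597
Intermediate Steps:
B(l) = 1/(-⅗ + l) (B(l) = 1/(l + 3/(-5)) = 1/(l + 3*(-⅕)) = 1/(l - ⅗) = 1/(-⅗ + l))
L(r, D) = -8 + 5/(-3 + 5*(1 + D)²) + D*r (L(r, D) = -8 + (r*D + 5/(-3 + 5*(1 + D)²)) = -8 + (D*r + 5/(-3 + 5*(1 + D)²)) = -8 + (5/(-3 + 5*(1 + D)²) + D*r) = -8 + 5/(-3 + 5*(1 + D)²) + D*r)
L(481, 283)/382383 = ((5 + (-8 + 283*481)*(-3 + 5*(1 + 283)²))/(-3 + 5*(1 + 283)²))/382383 = ((5 + (-8 + 136123)*(-3 + 5*284²))/(-3 + 5*284²))*(1/382383) = ((5 + 136115*(-3 + 5*80656))/(-3 + 5*80656))*(1/382383) = ((5 + 136115*(-3 + 403280))/(-3 + 403280))*(1/382383) = ((5 + 136115*403277)/403277)*(1/382383) = ((5 + 54892048855)/403277)*(1/382383) = ((1/403277)*54892048860)*(1/382383) = (54892048860/403277)*(1/382383) = 6099116540/17134029899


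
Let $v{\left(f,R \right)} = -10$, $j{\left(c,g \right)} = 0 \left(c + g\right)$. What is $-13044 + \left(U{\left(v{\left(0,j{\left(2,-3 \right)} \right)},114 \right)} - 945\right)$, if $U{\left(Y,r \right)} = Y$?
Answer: $-13999$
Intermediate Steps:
$j{\left(c,g \right)} = 0$
$-13044 + \left(U{\left(v{\left(0,j{\left(2,-3 \right)} \right)},114 \right)} - 945\right) = -13044 - 955 = -13999$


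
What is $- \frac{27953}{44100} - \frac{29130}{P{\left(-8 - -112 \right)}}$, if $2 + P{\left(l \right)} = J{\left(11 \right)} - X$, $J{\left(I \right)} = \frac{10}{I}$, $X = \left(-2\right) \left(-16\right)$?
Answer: $\frac{504313861}{573300} \approx 879.67$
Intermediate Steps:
$X = 32$
$P{\left(l \right)} = - \frac{364}{11}$ ($P{\left(l \right)} = -2 + \left(\frac{10}{11} - 32\right) = -2 - \frac{342}{11} = - \frac{364}{11}$)
$- \frac{27953}{44100} - \frac{29130}{P{\left(-8 - -112 \right)}} = - \frac{27953}{44100} - \frac{29130}{- \frac{364}{11}} = \left(-27953\right) \frac{1}{44100} - - \frac{160215}{182} = - \frac{27953}{44100} + \frac{160215}{182} = \frac{504313861}{573300}$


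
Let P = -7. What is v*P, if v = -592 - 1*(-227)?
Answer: 2555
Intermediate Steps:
v = -365 (v = -592 + 227 = -365)
v*P = -365*(-7) = 2555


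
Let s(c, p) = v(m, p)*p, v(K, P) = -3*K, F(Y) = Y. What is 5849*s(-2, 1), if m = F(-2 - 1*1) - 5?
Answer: 140376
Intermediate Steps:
m = -8 (m = (-2 - 1*1) - 5 = (-2 - 1) - 5 = -3 - 5 = -8)
s(c, p) = 24*p (s(c, p) = (-3*(-8))*p = 24*p)
5849*s(-2, 1) = 5849*(24*1) = 5849*24 = 140376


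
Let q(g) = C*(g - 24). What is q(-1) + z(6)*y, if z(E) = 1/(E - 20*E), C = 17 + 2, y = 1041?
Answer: -18397/38 ≈ -484.13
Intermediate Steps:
C = 19
z(E) = -1/(19*E) (z(E) = 1/(-19*E) = -1/(19*E))
q(g) = -456 + 19*g (q(g) = 19*(g - 24) = 19*(-24 + g) = -456 + 19*g)
q(-1) + z(6)*y = (-456 + 19*(-1)) - 1/19/6*1041 = (-456 - 19) - 1/19*1/6*1041 = -475 - 1/114*1041 = -475 - 347/38 = -18397/38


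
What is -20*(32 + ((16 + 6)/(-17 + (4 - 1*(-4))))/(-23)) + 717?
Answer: 15499/207 ≈ 74.874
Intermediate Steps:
-20*(32 + ((16 + 6)/(-17 + (4 - 1*(-4))))/(-23)) + 717 = -20*(32 + (22/(-17 + (4 + 4)))*(-1/23)) + 717 = -20*(32 + (22/(-17 + 8))*(-1/23)) + 717 = -20*(32 + (22/(-9))*(-1/23)) + 717 = -20*(32 + (22*(-⅑))*(-1/23)) + 717 = -20*(32 - 22/9*(-1/23)) + 717 = -20*(32 + 22/207) + 717 = -20*6646/207 + 717 = -132920/207 + 717 = 15499/207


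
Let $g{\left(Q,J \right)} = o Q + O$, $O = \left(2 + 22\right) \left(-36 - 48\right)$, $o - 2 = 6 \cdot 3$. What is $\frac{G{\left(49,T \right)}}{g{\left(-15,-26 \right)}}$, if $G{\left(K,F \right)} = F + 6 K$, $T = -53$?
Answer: $- \frac{241}{2316} \approx -0.10406$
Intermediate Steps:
$o = 20$ ($o = 2 + 6 \cdot 3 = 2 + 18 = 20$)
$O = -2016$ ($O = 24 \left(-84\right) = -2016$)
$g{\left(Q,J \right)} = -2016 + 20 Q$ ($g{\left(Q,J \right)} = 20 Q - 2016 = -2016 + 20 Q$)
$\frac{G{\left(49,T \right)}}{g{\left(-15,-26 \right)}} = \frac{-53 + 6 \cdot 49}{-2016 + 20 \left(-15\right)} = \frac{-53 + 294}{-2016 - 300} = \frac{241}{-2316} = 241 \left(- \frac{1}{2316}\right) = - \frac{241}{2316}$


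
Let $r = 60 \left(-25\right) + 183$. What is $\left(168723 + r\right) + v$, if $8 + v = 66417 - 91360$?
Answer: $142455$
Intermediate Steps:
$r = -1317$ ($r = -1500 + 183 = -1317$)
$v = -24951$ ($v = -8 + \left(66417 - 91360\right) = -8 - 24943 = -24951$)
$\left(168723 + r\right) + v = \left(168723 - 1317\right) - 24951 = 167406 - 24951 = 142455$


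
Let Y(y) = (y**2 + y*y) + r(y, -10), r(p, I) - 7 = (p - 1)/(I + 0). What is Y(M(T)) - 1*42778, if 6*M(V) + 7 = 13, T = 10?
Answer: -42769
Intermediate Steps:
r(p, I) = 7 + (-1 + p)/I (r(p, I) = 7 + (p - 1)/(I + 0) = 7 + (-1 + p)/I)
M(V) = 1 (M(V) = -7/6 + (1/6)*13 = -7/6 + 13/6 = 1)
Y(y) = 71/10 + 2*y**2 - y/10 (Y(y) = (y**2 + y*y) + (-1 + y + 7*(-10))/(-10) = (y**2 + y**2) - (-1 + y - 70)/10 = 2*y**2 - (-71 + y)/10 = 2*y**2 + (71/10 - y/10) = 71/10 + 2*y**2 - y/10)
Y(M(T)) - 1*42778 = (71/10 + 2*1**2 - 1/10*1) - 1*42778 = (71/10 + 2*1 - 1/10) - 42778 = (71/10 + 2 - 1/10) - 42778 = 9 - 42778 = -42769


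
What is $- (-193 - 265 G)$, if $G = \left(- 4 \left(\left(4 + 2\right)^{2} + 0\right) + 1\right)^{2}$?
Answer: $5419178$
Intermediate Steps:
$G = 20449$ ($G = \left(- 4 \left(6^{2} + 0\right) + 1\right)^{2} = \left(- 4 \left(36 + 0\right) + 1\right)^{2} = \left(\left(-4\right) 36 + 1\right)^{2} = \left(-144 + 1\right)^{2} = \left(-143\right)^{2} = 20449$)
$- (-193 - 265 G) = - (-193 - 5418985) = \left(-1\right) \left(-5419178\right) = 5419178$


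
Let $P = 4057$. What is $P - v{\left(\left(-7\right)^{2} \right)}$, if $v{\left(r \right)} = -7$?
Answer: $4064$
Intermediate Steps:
$P - v{\left(\left(-7\right)^{2} \right)} = 4057 - -7 = 4057 + 7 = 4064$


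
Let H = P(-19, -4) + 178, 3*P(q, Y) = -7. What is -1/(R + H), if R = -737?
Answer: 3/1684 ≈ 0.0017815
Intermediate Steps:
P(q, Y) = -7/3 (P(q, Y) = (1/3)*(-7) = -7/3)
H = 527/3 (H = -7/3 + 178 = 527/3 ≈ 175.67)
-1/(R + H) = -1/(-737 + 527/3) = -1/(-1684/3) = -1*(-3/1684) = 3/1684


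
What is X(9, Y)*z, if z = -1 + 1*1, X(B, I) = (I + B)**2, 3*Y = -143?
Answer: 0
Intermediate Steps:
Y = -143/3 (Y = (1/3)*(-143) = -143/3 ≈ -47.667)
X(B, I) = (B + I)**2
z = 0 (z = -1 + 1 = 0)
X(9, Y)*z = (9 - 143/3)**2*0 = (-116/3)**2*0 = (13456/9)*0 = 0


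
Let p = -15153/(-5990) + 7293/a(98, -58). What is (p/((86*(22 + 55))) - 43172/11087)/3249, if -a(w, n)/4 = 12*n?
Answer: -264806204597807/220991964981184320 ≈ -0.0011983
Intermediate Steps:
a(w, n) = -48*n
p = 14311837/2779360 (p = -15153/(-5990) + 7293/((-48*(-58))) = -15153*(-1/5990) + 7293/2784 = 15153/5990 + 7293*(1/2784) = 15153/5990 + 2431/928 = 14311837/2779360 ≈ 5.1493)
(p/((86*(22 + 55))) - 43172/11087)/3249 = (14311837/(2779360*((86*(22 + 55)))) - 43172/11087)/3249 = (14311837/(2779360*((86*77))) - 43172*1/11087)*(1/3249) = ((14311837/2779360)/6622 - 43172/11087)*(1/3249) = ((14311837/2779360)*(1/6622) - 43172/11087)*(1/3249) = (14311837/18404921920 - 43172/11087)*(1/3249) = -794418613793421/204055369327040*1/3249 = -264806204597807/220991964981184320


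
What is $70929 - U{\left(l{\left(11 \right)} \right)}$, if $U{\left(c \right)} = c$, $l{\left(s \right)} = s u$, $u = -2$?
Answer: $70951$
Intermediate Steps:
$l{\left(s \right)} = - 2 s$ ($l{\left(s \right)} = s \left(-2\right) = - 2 s$)
$70929 - U{\left(l{\left(11 \right)} \right)} = 70929 - \left(-2\right) 11 = 70929 - -22 = 70929 + 22 = 70951$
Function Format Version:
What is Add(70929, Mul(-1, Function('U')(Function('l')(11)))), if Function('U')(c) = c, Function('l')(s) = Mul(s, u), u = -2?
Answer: 70951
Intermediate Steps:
Function('l')(s) = Mul(-2, s) (Function('l')(s) = Mul(s, -2) = Mul(-2, s))
Add(70929, Mul(-1, Function('U')(Function('l')(11)))) = Add(70929, Mul(-1, Mul(-2, 11))) = Add(70929, Mul(-1, -22)) = Add(70929, 22) = 70951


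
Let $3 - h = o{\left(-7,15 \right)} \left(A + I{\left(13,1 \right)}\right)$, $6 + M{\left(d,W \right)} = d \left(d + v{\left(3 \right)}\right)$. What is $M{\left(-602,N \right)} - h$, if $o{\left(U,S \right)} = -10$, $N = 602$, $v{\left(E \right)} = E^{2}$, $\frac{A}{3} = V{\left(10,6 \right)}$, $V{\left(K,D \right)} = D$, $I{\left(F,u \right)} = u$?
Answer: $356787$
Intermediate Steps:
$A = 18$ ($A = 3 \cdot 6 = 18$)
$M{\left(d,W \right)} = -6 + d \left(9 + d\right)$ ($M{\left(d,W \right)} = -6 + d \left(d + 3^{2}\right) = -6 + d \left(d + 9\right) = -6 + d \left(9 + d\right)$)
$h = 193$ ($h = 3 - - 10 \left(18 + 1\right) = 3 - \left(-10\right) 19 = 3 - -190 = 3 + 190 = 193$)
$M{\left(-602,N \right)} - h = \left(-6 + \left(-602\right)^{2} + 9 \left(-602\right)\right) - 193 = \left(-6 + 362404 - 5418\right) - 193 = 356980 - 193 = 356787$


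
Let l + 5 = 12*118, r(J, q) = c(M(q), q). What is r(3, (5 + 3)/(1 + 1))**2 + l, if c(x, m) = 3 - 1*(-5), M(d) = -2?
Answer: 1475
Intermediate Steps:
c(x, m) = 8 (c(x, m) = 3 + 5 = 8)
r(J, q) = 8
l = 1411 (l = -5 + 12*118 = -5 + 1416 = 1411)
r(3, (5 + 3)/(1 + 1))**2 + l = 8**2 + 1411 = 64 + 1411 = 1475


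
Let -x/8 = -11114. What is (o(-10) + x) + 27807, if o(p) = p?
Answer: 116709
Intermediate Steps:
x = 88912 (x = -8*(-11114) = 88912)
(o(-10) + x) + 27807 = (-10 + 88912) + 27807 = 88902 + 27807 = 116709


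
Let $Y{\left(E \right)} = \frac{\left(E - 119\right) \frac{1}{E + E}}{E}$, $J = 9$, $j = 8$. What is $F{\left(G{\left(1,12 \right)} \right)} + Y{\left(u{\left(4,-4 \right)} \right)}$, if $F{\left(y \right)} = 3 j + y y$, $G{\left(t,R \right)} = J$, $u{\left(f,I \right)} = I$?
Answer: $\frac{3237}{32} \approx 101.16$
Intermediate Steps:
$G{\left(t,R \right)} = 9$
$F{\left(y \right)} = 24 + y^{2}$ ($F{\left(y \right)} = 3 \cdot 8 + y y = 24 + y^{2}$)
$Y{\left(E \right)} = \frac{-119 + E}{2 E^{2}}$ ($Y{\left(E \right)} = \frac{\left(-119 + E\right) \frac{1}{2 E}}{E} = \frac{\frac{1}{2} \frac{1}{E} \left(-119 + E\right)}{E} = \frac{-119 + E}{2 E^{2}}$)
$F{\left(G{\left(1,12 \right)} \right)} + Y{\left(u{\left(4,-4 \right)} \right)} = \left(24 + 9^{2}\right) + \frac{-119 - 4}{2 \cdot 16} = \left(24 + 81\right) + \frac{1}{2} \cdot \frac{1}{16} \left(-123\right) = 105 - \frac{123}{32} = \frac{3237}{32}$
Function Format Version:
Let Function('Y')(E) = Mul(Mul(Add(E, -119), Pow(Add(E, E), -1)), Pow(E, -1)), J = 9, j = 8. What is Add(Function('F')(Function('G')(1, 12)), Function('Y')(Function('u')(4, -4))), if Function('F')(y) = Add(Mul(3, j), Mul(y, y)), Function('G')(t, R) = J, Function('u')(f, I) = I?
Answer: Rational(3237, 32) ≈ 101.16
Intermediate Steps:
Function('G')(t, R) = 9
Function('F')(y) = Add(24, Pow(y, 2)) (Function('F')(y) = Add(Mul(3, 8), Mul(y, y)) = Add(24, Pow(y, 2)))
Function('Y')(E) = Mul(Rational(1, 2), Pow(E, -2), Add(-119, E)) (Function('Y')(E) = Mul(Mul(Add(-119, E), Pow(Mul(2, E), -1)), Pow(E, -1)) = Mul(Mul(Add(-119, E), Mul(Rational(1, 2), Pow(E, -1))), Pow(E, -1)) = Mul(Mul(Rational(1, 2), Pow(E, -1), Add(-119, E)), Pow(E, -1)) = Mul(Rational(1, 2), Pow(E, -2), Add(-119, E)))
Add(Function('F')(Function('G')(1, 12)), Function('Y')(Function('u')(4, -4))) = Add(Add(24, Pow(9, 2)), Mul(Rational(1, 2), Pow(-4, -2), Add(-119, -4))) = Add(Add(24, 81), Mul(Rational(1, 2), Rational(1, 16), -123)) = Add(105, Rational(-123, 32)) = Rational(3237, 32)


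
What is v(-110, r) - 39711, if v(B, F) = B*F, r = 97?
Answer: -50381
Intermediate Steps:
v(-110, r) - 39711 = -110*97 - 39711 = -10670 - 39711 = -50381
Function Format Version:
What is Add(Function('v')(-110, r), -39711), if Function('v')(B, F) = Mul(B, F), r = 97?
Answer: -50381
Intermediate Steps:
Add(Function('v')(-110, r), -39711) = Add(Mul(-110, 97), -39711) = Add(-10670, -39711) = -50381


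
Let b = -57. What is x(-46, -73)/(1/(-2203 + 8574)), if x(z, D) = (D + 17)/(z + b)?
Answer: 356776/103 ≈ 3463.8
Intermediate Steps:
x(z, D) = (17 + D)/(-57 + z) (x(z, D) = (D + 17)/(z - 57) = (17 + D)/(-57 + z))
x(-46, -73)/(1/(-2203 + 8574)) = ((17 - 73)/(-57 - 46))/(1/(-2203 + 8574)) = (-56/(-103))/(1/6371) = (-1/103*(-56))/(1/6371) = (56/103)*6371 = 356776/103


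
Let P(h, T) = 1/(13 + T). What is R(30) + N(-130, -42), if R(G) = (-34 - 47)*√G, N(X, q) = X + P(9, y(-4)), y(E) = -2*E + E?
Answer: -2209/17 - 81*√30 ≈ -573.60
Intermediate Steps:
y(E) = -E
N(X, q) = 1/17 + X (N(X, q) = X + 1/(13 - 1*(-4)) = X + 1/(13 + 4) = X + 1/17 = 1/17 + X)
R(G) = -81*√G
R(30) + N(-130, -42) = -81*√30 + (1/17 - 130) = -81*√30 - 2209/17 = -2209/17 - 81*√30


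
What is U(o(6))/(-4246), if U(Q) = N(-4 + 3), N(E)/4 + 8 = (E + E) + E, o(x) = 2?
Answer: 2/193 ≈ 0.010363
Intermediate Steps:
N(E) = -32 + 12*E (N(E) = -32 + 4*((E + E) + E) = -32 + 4*(2*E + E) = -32 + 4*(3*E) = -32 + 12*E)
U(Q) = -44 (U(Q) = -32 + 12*(-4 + 3) = -32 + 12*(-1) = -32 - 12 = -44)
U(o(6))/(-4246) = -44/(-4246) = -44*(-1/4246) = 2/193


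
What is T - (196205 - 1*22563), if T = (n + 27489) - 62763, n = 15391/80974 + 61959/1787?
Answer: -30225213025025/144700538 ≈ -2.0888e+5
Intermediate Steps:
n = 5044571783/144700538 (n = 15391*(1/80974) + 61959*(1/1787) = 15391/80974 + 61959/1787 = 5044571783/144700538 ≈ 34.862)
T = -5099122205629/144700538 (T = (5044571783/144700538 + 27489) - 62763 = 3982717660865/144700538 - 62763 = -5099122205629/144700538 ≈ -35239.)
T - (196205 - 1*22563) = -5099122205629/144700538 - (196205 - 1*22563) = -5099122205629/144700538 - (196205 - 22563) = -5099122205629/144700538 - 1*173642 = -5099122205629/144700538 - 173642 = -30225213025025/144700538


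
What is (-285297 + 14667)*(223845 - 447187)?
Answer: 60443045460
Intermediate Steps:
(-285297 + 14667)*(223845 - 447187) = -270630*(-223342) = 60443045460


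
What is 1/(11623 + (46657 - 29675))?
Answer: 1/28605 ≈ 3.4959e-5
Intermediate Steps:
1/(11623 + (46657 - 29675)) = 1/(11623 + 16982) = 1/28605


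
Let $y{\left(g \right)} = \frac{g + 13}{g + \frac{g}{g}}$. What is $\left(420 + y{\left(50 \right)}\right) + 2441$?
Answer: $\frac{48658}{17} \approx 2862.2$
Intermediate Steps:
$y{\left(g \right)} = \frac{13 + g}{1 + g}$ ($y{\left(g \right)} = \frac{13 + g}{g + 1} = \frac{13 + g}{1 + g}$)
$\left(420 + y{\left(50 \right)}\right) + 2441 = \left(420 + \frac{13 + 50}{1 + 50}\right) + 2441 = \left(420 + \frac{1}{51} \cdot 63\right) + 2441 = \left(420 + \frac{21}{17}\right) + 2441 = \frac{7161}{17} + 2441 = \frac{48658}{17}$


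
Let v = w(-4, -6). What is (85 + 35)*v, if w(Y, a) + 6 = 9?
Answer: 360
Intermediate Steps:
w(Y, a) = 3 (w(Y, a) = -6 + 9 = 3)
v = 3
(85 + 35)*v = (85 + 35)*3 = 120*3 = 360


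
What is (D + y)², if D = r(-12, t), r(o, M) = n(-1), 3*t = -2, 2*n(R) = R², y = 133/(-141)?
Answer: 15625/79524 ≈ 0.19648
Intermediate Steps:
y = -133/141 (y = 133*(-1/141) = -133/141 ≈ -0.94326)
n(R) = R²/2
t = -⅔ (t = (⅓)*(-2) = -⅔ ≈ -0.66667)
r(o, M) = ½ (r(o, M) = (½)*(-1)² = (½)*1 = ½)
D = ½ ≈ 0.50000
(D + y)² = (½ - 133/141)² = (-125/282)² = 15625/79524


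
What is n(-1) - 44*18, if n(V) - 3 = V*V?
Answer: -788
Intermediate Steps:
n(V) = 3 + V² (n(V) = 3 + V*V = 3 + V²)
n(-1) - 44*18 = (3 + (-1)²) - 44*18 = (3 + 1) - 792 = 4 - 792 = -788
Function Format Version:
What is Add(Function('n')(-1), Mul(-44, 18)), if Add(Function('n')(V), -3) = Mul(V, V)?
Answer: -788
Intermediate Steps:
Function('n')(V) = Add(3, Pow(V, 2)) (Function('n')(V) = Add(3, Mul(V, V)) = Add(3, Pow(V, 2)))
Add(Function('n')(-1), Mul(-44, 18)) = Add(Add(3, Pow(-1, 2)), Mul(-44, 18)) = Add(Add(3, 1), -792) = Add(4, -792) = -788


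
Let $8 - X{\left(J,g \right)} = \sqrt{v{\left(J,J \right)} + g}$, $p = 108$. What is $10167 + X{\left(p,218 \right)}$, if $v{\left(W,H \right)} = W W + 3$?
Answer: $10175 - \sqrt{11885} \approx 10066.0$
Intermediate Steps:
$v{\left(W,H \right)} = 3 + W^{2}$ ($v{\left(W,H \right)} = W^{2} + 3 = 3 + W^{2}$)
$X{\left(J,g \right)} = 8 - \sqrt{3 + g + J^{2}}$ ($X{\left(J,g \right)} = 8 - \sqrt{\left(3 + J^{2}\right) + g} = 8 - \sqrt{3 + g + J^{2}}$)
$10167 + X{\left(p,218 \right)} = 10167 + \left(8 - \sqrt{3 + 218 + 108^{2}}\right) = 10167 + \left(8 - \sqrt{3 + 218 + 11664}\right) = 10167 + \left(8 - \sqrt{11885}\right) = 10175 - \sqrt{11885}$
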